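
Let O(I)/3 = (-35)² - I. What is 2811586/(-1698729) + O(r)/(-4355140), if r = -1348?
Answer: -12257963141191/7398202617060 ≈ -1.6569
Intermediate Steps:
O(I) = 3675 - 3*I (O(I) = 3*((-35)² - I) = 3*(1225 - I) = 3675 - 3*I)
2811586/(-1698729) + O(r)/(-4355140) = 2811586/(-1698729) + (3675 - 3*(-1348))/(-4355140) = 2811586*(-1/1698729) + (3675 + 4044)*(-1/4355140) = -2811586/1698729 + 7719*(-1/4355140) = -2811586/1698729 - 7719/4355140 = -12257963141191/7398202617060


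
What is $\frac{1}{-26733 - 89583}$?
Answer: $- \frac{1}{116316} \approx -8.5973 \cdot 10^{-6}$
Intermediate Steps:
$\frac{1}{-26733 - 89583} = \frac{1}{-116316} = - \frac{1}{116316}$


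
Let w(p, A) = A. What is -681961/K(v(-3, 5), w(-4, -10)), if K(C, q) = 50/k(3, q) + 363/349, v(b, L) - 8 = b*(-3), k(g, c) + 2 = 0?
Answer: 238004389/8362 ≈ 28463.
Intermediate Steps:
k(g, c) = -2 (k(g, c) = -2 + 0 = -2)
v(b, L) = 8 - 3*b (v(b, L) = 8 + b*(-3) = 8 - 3*b)
K(C, q) = -8362/349 (K(C, q) = 50/(-2) + 363/349 = 50*(-½) + 363*(1/349) = -25 + 363/349 = -8362/349)
-681961/K(v(-3, 5), w(-4, -10)) = -681961/(-8362/349) = -681961*(-349/8362) = 238004389/8362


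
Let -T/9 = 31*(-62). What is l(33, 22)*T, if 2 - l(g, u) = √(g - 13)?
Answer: 34596 - 34596*√5 ≈ -42763.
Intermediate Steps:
l(g, u) = 2 - √(-13 + g) (l(g, u) = 2 - √(g - 13) = 2 - √(-13 + g))
T = 17298 (T = -279*(-62) = -9*(-1922) = 17298)
l(33, 22)*T = (2 - √(-13 + 33))*17298 = (2 - √20)*17298 = (2 - 2*√5)*17298 = 34596 - 34596*√5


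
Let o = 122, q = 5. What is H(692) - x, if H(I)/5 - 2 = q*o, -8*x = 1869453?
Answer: 1893933/8 ≈ 2.3674e+5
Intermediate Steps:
x = -1869453/8 (x = -⅛*1869453 = -1869453/8 ≈ -2.3368e+5)
H(I) = 3060 (H(I) = 10 + 5*(5*122) = 10 + 5*610 = 10 + 3050 = 3060)
H(692) - x = 3060 - 1*(-1869453/8) = 3060 + 1869453/8 = 1893933/8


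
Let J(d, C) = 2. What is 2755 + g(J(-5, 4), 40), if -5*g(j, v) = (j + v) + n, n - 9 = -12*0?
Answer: 13724/5 ≈ 2744.8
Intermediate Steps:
n = 9 (n = 9 - 12*0 = 9 + 0 = 9)
g(j, v) = -9/5 - j/5 - v/5 (g(j, v) = -((j + v) + 9)/5 = -(9 + j + v)/5 = -9/5 - j/5 - v/5)
2755 + g(J(-5, 4), 40) = 2755 + (-9/5 - ⅕*2 - ⅕*40) = 2755 + (-9/5 - ⅖ - 8) = 2755 - 51/5 = 13724/5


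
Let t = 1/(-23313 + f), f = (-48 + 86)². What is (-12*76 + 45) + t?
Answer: -18960424/21869 ≈ -867.00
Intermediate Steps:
f = 1444 (f = 38² = 1444)
t = -1/21869 (t = 1/(-23313 + 1444) = 1/(-21869) = -1/21869 ≈ -4.5727e-5)
(-12*76 + 45) + t = (-12*76 + 45) - 1/21869 = (-912 + 45) - 1/21869 = -867 - 1/21869 = -18960424/21869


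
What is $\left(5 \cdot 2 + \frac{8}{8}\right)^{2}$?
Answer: $121$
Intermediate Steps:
$\left(5 \cdot 2 + \frac{8}{8}\right)^{2} = \left(10 + 8 \cdot \frac{1}{8}\right)^{2} = \left(10 + 1\right)^{2} = 11^{2} = 121$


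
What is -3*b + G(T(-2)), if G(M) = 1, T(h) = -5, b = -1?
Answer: 4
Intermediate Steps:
-3*b + G(T(-2)) = -3*(-1) + 1 = 3 + 1 = 4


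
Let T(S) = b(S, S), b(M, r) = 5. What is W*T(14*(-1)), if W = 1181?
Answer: 5905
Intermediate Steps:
T(S) = 5
W*T(14*(-1)) = 1181*5 = 5905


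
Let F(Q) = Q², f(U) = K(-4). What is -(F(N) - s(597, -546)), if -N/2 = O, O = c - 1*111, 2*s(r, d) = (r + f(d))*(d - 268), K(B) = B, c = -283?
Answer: -862295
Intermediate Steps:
f(U) = -4
s(r, d) = (-268 + d)*(-4 + r)/2 (s(r, d) = ((r - 4)*(d - 268))/2 = ((-4 + r)*(-268 + d))/2 = ((-268 + d)*(-4 + r))/2 = (-268 + d)*(-4 + r)/2)
O = -394 (O = -283 - 1*111 = -283 - 111 = -394)
N = 788 (N = -2*(-394) = 788)
-(F(N) - s(597, -546)) = -(788² - (536 - 134*597 - 2*(-546) + (½)*(-546)*597)) = -(620944 - (536 - 79998 + 1092 - 162981)) = -(620944 - 1*(-241351)) = -(620944 + 241351) = -1*862295 = -862295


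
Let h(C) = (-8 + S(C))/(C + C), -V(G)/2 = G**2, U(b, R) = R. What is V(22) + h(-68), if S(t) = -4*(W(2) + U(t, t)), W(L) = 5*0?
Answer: -16489/17 ≈ -969.94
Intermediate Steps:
V(G) = -2*G**2
W(L) = 0
S(t) = -4*t (S(t) = -4*(0 + t) = -4*t)
h(C) = (-8 - 4*C)/(2*C) (h(C) = (-8 - 4*C)/(C + C) = (-8 - 4*C)/((2*C)) = (-8 - 4*C)*(1/(2*C)) = (-8 - 4*C)/(2*C))
V(22) + h(-68) = -2*22**2 + (-2 - 4/(-68)) = -2*484 + (-2 - 4*(-1/68)) = -968 + (-2 + 1/17) = -968 - 33/17 = -16489/17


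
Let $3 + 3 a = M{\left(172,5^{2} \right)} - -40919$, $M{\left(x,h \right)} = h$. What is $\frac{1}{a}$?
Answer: $\frac{1}{13647} \approx 7.3276 \cdot 10^{-5}$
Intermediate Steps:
$a = 13647$ ($a = -1 + \frac{5^{2} - -40919}{3} = -1 + \frac{25 + 40919}{3} = -1 + \frac{1}{3} \cdot 40944 = -1 + 13648 = 13647$)
$\frac{1}{a} = \frac{1}{13647}$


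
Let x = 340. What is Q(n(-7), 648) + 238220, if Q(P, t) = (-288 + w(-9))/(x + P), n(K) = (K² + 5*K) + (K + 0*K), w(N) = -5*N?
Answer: 82662097/347 ≈ 2.3822e+5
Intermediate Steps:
n(K) = K² + 6*K (n(K) = (K² + 5*K) + (K + 0) = (K² + 5*K) + K = K² + 6*K)
Q(P, t) = -243/(340 + P) (Q(P, t) = (-288 - 5*(-9))/(340 + P) = (-288 + 45)/(340 + P) = -243/(340 + P))
Q(n(-7), 648) + 238220 = -243/(340 - 7*(6 - 7)) + 238220 = -243/(340 - 7*(-1)) + 238220 = -243/(340 + 7) + 238220 = -243/347 + 238220 = 82662097/347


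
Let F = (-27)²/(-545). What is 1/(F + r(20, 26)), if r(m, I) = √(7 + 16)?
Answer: 397305/6300134 + 297025*√23/6300134 ≈ 0.28917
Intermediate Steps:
r(m, I) = √23
F = -729/545 (F = 729*(-1/545) = -729/545 ≈ -1.3376)
1/(F + r(20, 26)) = 1/(-729/545 + √23)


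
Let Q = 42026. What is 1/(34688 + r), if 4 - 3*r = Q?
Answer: 3/62042 ≈ 4.8354e-5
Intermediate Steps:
r = -42022/3 (r = 4/3 - ⅓*42026 = 4/3 - 42026/3 = -42022/3 ≈ -14007.)
1/(34688 + r) = 1/(34688 - 42022/3) = 1/(62042/3) = 3/62042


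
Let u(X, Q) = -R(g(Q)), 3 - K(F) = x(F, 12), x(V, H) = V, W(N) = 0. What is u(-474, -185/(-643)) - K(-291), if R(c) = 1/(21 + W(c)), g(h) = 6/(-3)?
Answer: -6175/21 ≈ -294.05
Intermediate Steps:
g(h) = -2 (g(h) = 6*(-⅓) = -2)
R(c) = 1/21 (R(c) = 1/(21 + 0) = 1/21)
K(F) = 3 - F
u(X, Q) = -1/21 (u(X, Q) = -1*1/21 = -1/21)
u(-474, -185/(-643)) - K(-291) = -1/21 - (3 - 1*(-291)) = -1/21 - (3 + 291) = -1/21 - 1*294 = -1/21 - 294 = -6175/21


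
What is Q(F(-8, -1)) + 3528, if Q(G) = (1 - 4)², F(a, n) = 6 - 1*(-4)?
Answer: 3537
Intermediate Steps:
F(a, n) = 10 (F(a, n) = 6 + 4 = 10)
Q(G) = 9 (Q(G) = (-3)² = 9)
Q(F(-8, -1)) + 3528 = 9 + 3528 = 3537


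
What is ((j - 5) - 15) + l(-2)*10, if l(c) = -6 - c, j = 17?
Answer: -43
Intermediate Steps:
((j - 5) - 15) + l(-2)*10 = ((17 - 5) - 15) + (-6 - 1*(-2))*10 = (12 - 15) + (-6 + 2)*10 = -3 - 4*10 = -3 - 40 = -43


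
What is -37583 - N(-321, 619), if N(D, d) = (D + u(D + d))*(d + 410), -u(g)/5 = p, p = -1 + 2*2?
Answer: 308161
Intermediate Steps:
p = 3 (p = -1 + 4 = 3)
u(g) = -15 (u(g) = -5*3 = -15)
N(D, d) = (-15 + D)*(410 + d) (N(D, d) = (D - 15)*(d + 410) = (-15 + D)*(410 + d))
-37583 - N(-321, 619) = -37583 - (-6150 - 15*619 + 410*(-321) - 321*619) = -37583 - (-6150 - 9285 - 131610 - 198699) = -37583 - 1*(-345744) = -37583 + 345744 = 308161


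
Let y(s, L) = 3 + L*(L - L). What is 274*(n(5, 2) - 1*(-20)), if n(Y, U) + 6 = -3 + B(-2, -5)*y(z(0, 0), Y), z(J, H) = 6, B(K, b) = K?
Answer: 1370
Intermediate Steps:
y(s, L) = 3 (y(s, L) = 3 + L*0 = 3 + 0 = 3)
n(Y, U) = -15 (n(Y, U) = -6 + (-3 - 2*3) = -6 + (-3 - 6) = -6 - 9 = -15)
274*(n(5, 2) - 1*(-20)) = 274*(-15 - 1*(-20)) = 274*(-15 + 20) = 274*5 = 1370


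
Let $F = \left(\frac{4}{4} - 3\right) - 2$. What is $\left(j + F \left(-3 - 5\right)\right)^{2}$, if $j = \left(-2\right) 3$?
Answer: $676$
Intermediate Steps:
$F = -4$ ($F = \left(4 \cdot \frac{1}{4} - 3\right) - 2 = \left(1 - 3\right) - 2 = -2 - 2 = -4$)
$j = -6$
$\left(j + F \left(-3 - 5\right)\right)^{2} = \left(-6 - 4 \left(-3 - 5\right)\right)^{2} = \left(-6 - -32\right)^{2} = \left(-6 + 32\right)^{2} = 26^{2} = 676$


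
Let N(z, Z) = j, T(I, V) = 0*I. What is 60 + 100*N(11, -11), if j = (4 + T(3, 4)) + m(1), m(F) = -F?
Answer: 360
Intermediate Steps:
T(I, V) = 0
j = 3 (j = (4 + 0) - 1*1 = 4 - 1 = 3)
N(z, Z) = 3
60 + 100*N(11, -11) = 60 + 100*3 = 60 + 300 = 360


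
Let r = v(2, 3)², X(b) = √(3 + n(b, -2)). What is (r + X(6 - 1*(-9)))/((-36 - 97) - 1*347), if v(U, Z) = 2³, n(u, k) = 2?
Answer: -2/15 - √5/480 ≈ -0.13799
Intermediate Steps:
X(b) = √5 (X(b) = √(3 + 2) = √5)
v(U, Z) = 8
r = 64 (r = 8² = 64)
(r + X(6 - 1*(-9)))/((-36 - 97) - 1*347) = (64 + √5)/((-36 - 97) - 1*347) = (64 + √5)/(-133 - 347) = (64 + √5)/(-480) = (64 + √5)*(-1/480) = -2/15 - √5/480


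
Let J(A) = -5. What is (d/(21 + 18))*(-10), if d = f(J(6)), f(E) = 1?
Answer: -10/39 ≈ -0.25641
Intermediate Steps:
d = 1
(d/(21 + 18))*(-10) = (1/(21 + 18))*(-10) = (1/39)*(-10) = -10/39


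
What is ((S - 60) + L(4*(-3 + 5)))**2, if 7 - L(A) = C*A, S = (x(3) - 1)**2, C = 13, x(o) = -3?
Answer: 19881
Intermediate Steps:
S = 16 (S = (-3 - 1)**2 = (-4)**2 = 16)
L(A) = 7 - 13*A
((S - 60) + L(4*(-3 + 5)))**2 = ((16 - 60) + (7 - 52*(-3 + 5)))**2 = (-44 + (7 - 52*2))**2 = (-44 + (7 - 13*8))**2 = (-44 + (7 - 104))**2 = (-44 - 97)**2 = (-141)**2 = 19881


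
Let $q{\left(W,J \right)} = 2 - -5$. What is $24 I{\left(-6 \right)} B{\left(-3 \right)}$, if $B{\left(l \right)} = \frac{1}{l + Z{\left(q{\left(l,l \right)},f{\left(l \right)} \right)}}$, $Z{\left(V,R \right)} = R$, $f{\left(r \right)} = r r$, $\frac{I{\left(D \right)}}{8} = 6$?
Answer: $192$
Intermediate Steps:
$I{\left(D \right)} = 48$ ($I{\left(D \right)} = 8 \cdot 6 = 48$)
$f{\left(r \right)} = r^{2}$
$q{\left(W,J \right)} = 7$ ($q{\left(W,J \right)} = 2 + 5 = 7$)
$B{\left(l \right)} = \frac{1}{l + l^{2}}$
$24 I{\left(-6 \right)} B{\left(-3 \right)} = 24 \cdot 48 \frac{1}{\left(-3\right) \left(1 - 3\right)} = 1152 \left(- \frac{1}{3 \left(-2\right)}\right) = 1152 \left(\left(- \frac{1}{3}\right) \left(- \frac{1}{2}\right)\right) = 1152 \cdot \frac{1}{6} = 192$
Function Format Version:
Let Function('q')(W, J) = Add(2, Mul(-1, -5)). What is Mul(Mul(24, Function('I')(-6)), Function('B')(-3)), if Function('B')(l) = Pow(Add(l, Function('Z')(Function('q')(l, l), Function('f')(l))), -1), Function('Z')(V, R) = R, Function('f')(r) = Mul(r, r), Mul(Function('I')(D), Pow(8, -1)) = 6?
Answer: 192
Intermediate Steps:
Function('I')(D) = 48 (Function('I')(D) = Mul(8, 6) = 48)
Function('f')(r) = Pow(r, 2)
Function('q')(W, J) = 7 (Function('q')(W, J) = Add(2, 5) = 7)
Function('B')(l) = Pow(Add(l, Pow(l, 2)), -1)
Mul(Mul(24, Function('I')(-6)), Function('B')(-3)) = Mul(Mul(24, 48), Mul(Pow(-3, -1), Pow(Add(1, -3), -1))) = Mul(1152, Mul(Rational(-1, 3), Pow(-2, -1))) = Mul(1152, Mul(Rational(-1, 3), Rational(-1, 2))) = Mul(1152, Rational(1, 6)) = 192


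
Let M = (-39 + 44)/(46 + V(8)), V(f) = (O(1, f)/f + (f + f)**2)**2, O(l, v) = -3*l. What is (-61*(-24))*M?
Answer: 468480/4184969 ≈ 0.11194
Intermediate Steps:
V(f) = (-3/f + 4*f**2)**2 (V(f) = ((-3*1)/f + (f + f)**2)**2 = (-3/f + (2*f)**2)**2 = (-3/f + 4*f**2)**2)
M = 320/4184969 (M = (-39 + 44)/(46 + (-3 + 4*8**3)**2/8**2) = 5/(46 + (-3 + 4*512)**2/64) = 5/(46 + (-3 + 2048)**2/64) = 5/(46 + (1/64)*2045**2) = 5/(46 + (1/64)*4182025) = 5/(46 + 4182025/64) = 5/(4184969/64) = 5*(64/4184969) = 320/4184969 ≈ 7.6464e-5)
(-61*(-24))*M = -61*(-24)*(320/4184969) = 1464*(320/4184969) = 468480/4184969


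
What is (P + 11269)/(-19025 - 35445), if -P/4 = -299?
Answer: -2493/10894 ≈ -0.22884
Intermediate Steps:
P = 1196 (P = -4*(-299) = 1196)
(P + 11269)/(-19025 - 35445) = (1196 + 11269)/(-19025 - 35445) = 12465/(-54470) = 12465*(-1/54470) = -2493/10894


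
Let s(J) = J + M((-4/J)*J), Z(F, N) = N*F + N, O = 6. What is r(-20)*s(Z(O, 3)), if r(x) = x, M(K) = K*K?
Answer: -740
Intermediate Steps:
Z(F, N) = N + F*N (Z(F, N) = F*N + N = N + F*N)
M(K) = K²
s(J) = 16 + J (s(J) = J + ((-4/J)*J)² = J + (-4)² = J + 16 = 16 + J)
r(-20)*s(Z(O, 3)) = -20*(16 + 3*(1 + 6)) = -20*(16 + 3*7) = -20*(16 + 21) = -20*37 = -740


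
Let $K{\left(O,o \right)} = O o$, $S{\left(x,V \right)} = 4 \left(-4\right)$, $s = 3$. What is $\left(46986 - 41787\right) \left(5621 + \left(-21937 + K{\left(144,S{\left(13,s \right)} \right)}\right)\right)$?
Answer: $-96805380$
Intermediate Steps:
$S{\left(x,V \right)} = -16$
$\left(46986 - 41787\right) \left(5621 + \left(-21937 + K{\left(144,S{\left(13,s \right)} \right)}\right)\right) = \left(46986 - 41787\right) \left(5621 + \left(-21937 + 144 \left(-16\right)\right)\right) = 5199 \left(5621 - 24241\right) = 5199 \left(-18620\right) = -96805380$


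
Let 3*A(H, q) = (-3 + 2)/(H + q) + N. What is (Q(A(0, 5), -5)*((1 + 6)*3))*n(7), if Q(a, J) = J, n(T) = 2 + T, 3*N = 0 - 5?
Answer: -945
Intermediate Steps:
N = -5/3 (N = (0 - 5)/3 = (⅓)*(-5) = -5/3 ≈ -1.6667)
A(H, q) = -5/9 - 1/(3*(H + q)) (A(H, q) = ((-3 + 2)/(H + q) - 5/3)/3 = (-1/(H + q) - 5/3)/3 = (-5/3 - 1/(H + q))/3 = -5/9 - 1/(3*(H + q)))
(Q(A(0, 5), -5)*((1 + 6)*3))*n(7) = (-5*(1 + 6)*3)*(2 + 7) = -35*3*9 = -5*21*9 = -105*9 = -945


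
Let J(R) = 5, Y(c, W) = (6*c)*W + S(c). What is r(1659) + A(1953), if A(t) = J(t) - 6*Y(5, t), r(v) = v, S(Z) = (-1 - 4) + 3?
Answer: -349864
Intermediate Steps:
S(Z) = -2 (S(Z) = -5 + 3 = -2)
Y(c, W) = -2 + 6*W*c (Y(c, W) = (6*c)*W - 2 = 6*W*c - 2 = -2 + 6*W*c)
A(t) = 17 - 180*t (A(t) = 5 - 6*(-2 + 6*t*5) = 5 - 6*(-2 + 30*t) = 5 + (12 - 180*t) = 17 - 180*t)
r(1659) + A(1953) = 1659 + (17 - 180*1953) = 1659 + (17 - 351540) = 1659 - 351523 = -349864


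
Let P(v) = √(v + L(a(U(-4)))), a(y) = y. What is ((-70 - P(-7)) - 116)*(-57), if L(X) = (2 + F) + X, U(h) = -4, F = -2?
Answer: 10602 + 57*I*√11 ≈ 10602.0 + 189.05*I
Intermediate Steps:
L(X) = X (L(X) = (2 - 2) + X = 0 + X = X)
P(v) = √(-4 + v) (P(v) = √(v - 4) = √(-4 + v))
((-70 - P(-7)) - 116)*(-57) = ((-70 - √(-4 - 7)) - 116)*(-57) = ((-70 - √(-11)) - 116)*(-57) = ((-70 - I*√11) - 116)*(-57) = (-186 - I*√11)*(-57) = 10602 + 57*I*√11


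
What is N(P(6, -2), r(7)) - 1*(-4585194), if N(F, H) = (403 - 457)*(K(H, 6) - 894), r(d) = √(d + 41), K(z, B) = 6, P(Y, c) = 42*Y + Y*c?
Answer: 4633146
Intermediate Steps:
r(d) = √(41 + d)
N(F, H) = 47952 (N(F, H) = (403 - 457)*(6 - 894) = -54*(-888) = 47952)
N(P(6, -2), r(7)) - 1*(-4585194) = 47952 - 1*(-4585194) = 47952 + 4585194 = 4633146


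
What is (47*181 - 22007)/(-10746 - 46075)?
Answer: 13500/56821 ≈ 0.23759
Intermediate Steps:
(47*181 - 22007)/(-10746 - 46075) = (8507 - 22007)/(-56821) = -13500*(-1/56821) = 13500/56821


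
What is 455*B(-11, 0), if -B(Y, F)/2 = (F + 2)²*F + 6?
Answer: -5460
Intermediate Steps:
B(Y, F) = -12 - 2*F*(2 + F)² (B(Y, F) = -2*((F + 2)²*F + 6) = -2*((2 + F)²*F + 6) = -2*(F*(2 + F)² + 6) = -2*(6 + F*(2 + F)²) = -12 - 2*F*(2 + F)²)
455*B(-11, 0) = 455*(-12 - 2*0*(2 + 0)²) = 455*(-12 - 2*0*2²) = 455*(-12 - 2*0*4) = 455*(-12 + 0) = 455*(-12) = -5460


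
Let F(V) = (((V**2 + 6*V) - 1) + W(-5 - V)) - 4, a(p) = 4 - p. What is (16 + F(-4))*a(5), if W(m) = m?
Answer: -2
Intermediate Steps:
F(V) = -10 + V**2 + 5*V (F(V) = (((V**2 + 6*V) - 1) + (-5 - V)) - 4 = ((-1 + V**2 + 6*V) + (-5 - V)) - 4 = (-6 + V**2 + 5*V) - 4 = -10 + V**2 + 5*V)
(16 + F(-4))*a(5) = (16 + (-10 + (-4)**2 + 5*(-4)))*(4 - 1*5) = (16 + (-10 + 16 - 20))*(4 - 5) = (16 - 14)*(-1) = 2*(-1) = -2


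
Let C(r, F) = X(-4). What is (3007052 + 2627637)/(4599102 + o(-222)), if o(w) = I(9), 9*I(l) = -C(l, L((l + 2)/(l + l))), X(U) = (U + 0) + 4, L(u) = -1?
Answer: 5634689/4599102 ≈ 1.2252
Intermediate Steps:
X(U) = 4 + U (X(U) = U + 4 = 4 + U)
C(r, F) = 0 (C(r, F) = 4 - 4 = 0)
I(l) = 0 (I(l) = (-1*0)/9 = (⅑)*0 = 0)
o(w) = 0
(3007052 + 2627637)/(4599102 + o(-222)) = (3007052 + 2627637)/(4599102 + 0) = 5634689/4599102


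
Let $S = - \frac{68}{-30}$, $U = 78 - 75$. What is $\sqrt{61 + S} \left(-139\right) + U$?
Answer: $3 - \frac{139 \sqrt{14235}}{15} \approx -1102.6$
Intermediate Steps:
$U = 3$
$S = \frac{34}{15}$ ($S = \left(-68\right) \left(- \frac{1}{30}\right) = \frac{34}{15} \approx 2.2667$)
$\sqrt{61 + S} \left(-139\right) + U = \sqrt{61 + \frac{34}{15}} \left(-139\right) + 3 = \sqrt{\frac{949}{15}} \left(-139\right) + 3 = \frac{\sqrt{14235}}{15} \left(-139\right) + 3 = - \frac{139 \sqrt{14235}}{15} + 3 = 3 - \frac{139 \sqrt{14235}}{15}$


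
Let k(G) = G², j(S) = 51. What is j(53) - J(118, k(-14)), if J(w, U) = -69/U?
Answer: 10065/196 ≈ 51.352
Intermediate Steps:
j(53) - J(118, k(-14)) = 51 - (-69)/((-14)²) = 51 - (-69)/196 = 51 - 1*(-69/196) = 51 + 69/196 = 10065/196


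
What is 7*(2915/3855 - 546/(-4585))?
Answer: 3094021/505005 ≈ 6.1267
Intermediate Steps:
7*(2915/3855 - 546/(-4585)) = 7*(2915*(1/3855) - 546*(-1/4585)) = 7*(583/771 + 78/655) = 7*(442003/505005) = 3094021/505005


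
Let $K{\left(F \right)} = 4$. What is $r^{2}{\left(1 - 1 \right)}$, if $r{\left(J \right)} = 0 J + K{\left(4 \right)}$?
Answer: $16$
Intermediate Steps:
$r{\left(J \right)} = 4$ ($r{\left(J \right)} = 0 J + 4 = 0 + 4 = 4$)
$r^{2}{\left(1 - 1 \right)} = 4^{2} = 16$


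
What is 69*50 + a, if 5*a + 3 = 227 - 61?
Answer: 17413/5 ≈ 3482.6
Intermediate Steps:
a = 163/5 (a = -⅗ + (227 - 61)/5 = -⅗ + (⅕)*166 = -⅗ + 166/5 = 163/5 ≈ 32.600)
69*50 + a = 69*50 + 163/5 = 3450 + 163/5 = 17413/5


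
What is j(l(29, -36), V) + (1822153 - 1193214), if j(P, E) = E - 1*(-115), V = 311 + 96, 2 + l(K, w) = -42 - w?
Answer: 629461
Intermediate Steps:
l(K, w) = -44 - w (l(K, w) = -2 + (-42 - w) = -44 - w)
V = 407
j(P, E) = 115 + E (j(P, E) = E + 115 = 115 + E)
j(l(29, -36), V) + (1822153 - 1193214) = (115 + 407) + (1822153 - 1193214) = 522 + 628939 = 629461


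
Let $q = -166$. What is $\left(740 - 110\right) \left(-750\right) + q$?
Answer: $-472666$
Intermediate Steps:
$\left(740 - 110\right) \left(-750\right) + q = \left(740 - 110\right) \left(-750\right) - 166 = 630 \left(-750\right) - 166 = -472500 - 166 = -472666$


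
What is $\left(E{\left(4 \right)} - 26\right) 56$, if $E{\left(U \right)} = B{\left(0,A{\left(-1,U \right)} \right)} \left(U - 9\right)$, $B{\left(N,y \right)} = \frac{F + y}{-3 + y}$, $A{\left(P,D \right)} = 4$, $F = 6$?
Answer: $-4256$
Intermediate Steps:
$B{\left(N,y \right)} = \frac{6 + y}{-3 + y}$
$E{\left(U \right)} = -90 + 10 U$ ($E{\left(U \right)} = \frac{6 + 4}{-3 + 4} \left(U - 9\right) = 1^{-1} \cdot 10 \left(-9 + U\right) = 1 \cdot 10 \left(-9 + U\right) = 10 \left(-9 + U\right) = -90 + 10 U$)
$\left(E{\left(4 \right)} - 26\right) 56 = \left(\left(-90 + 10 \cdot 4\right) - 26\right) 56 = \left(\left(-90 + 40\right) - 26\right) 56 = \left(-50 - 26\right) 56 = \left(-76\right) 56 = -4256$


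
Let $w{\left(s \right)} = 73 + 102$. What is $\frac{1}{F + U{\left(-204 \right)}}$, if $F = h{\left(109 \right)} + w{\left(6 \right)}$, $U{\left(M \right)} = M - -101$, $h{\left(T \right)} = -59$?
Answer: $\frac{1}{13} \approx 0.076923$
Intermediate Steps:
$U{\left(M \right)} = 101 + M$ ($U{\left(M \right)} = M + 101 = 101 + M$)
$w{\left(s \right)} = 175$
$F = 116$ ($F = -59 + 175 = 116$)
$\frac{1}{F + U{\left(-204 \right)}} = \frac{1}{116 + \left(101 - 204\right)} = \frac{1}{116 - 103} = \frac{1}{13}$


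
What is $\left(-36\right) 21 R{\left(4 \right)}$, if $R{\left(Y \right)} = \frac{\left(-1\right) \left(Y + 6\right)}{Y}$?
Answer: $1890$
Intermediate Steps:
$R{\left(Y \right)} = \frac{-6 - Y}{Y}$ ($R{\left(Y \right)} = \frac{\left(-1\right) \left(6 + Y\right)}{Y} = \frac{-6 - Y}{Y}$)
$\left(-36\right) 21 R{\left(4 \right)} = \left(-36\right) 21 \frac{-6 - 4}{4} = - 756 \frac{-6 - 4}{4} = - 756 \cdot \frac{1}{4} \left(-10\right) = \left(-756\right) \left(- \frac{5}{2}\right) = 1890$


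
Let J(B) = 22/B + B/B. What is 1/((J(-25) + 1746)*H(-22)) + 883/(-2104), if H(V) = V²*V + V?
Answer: -41128159393/97999588104 ≈ -0.41968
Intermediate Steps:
J(B) = 1 + 22/B (J(B) = 22/B + 1 = 1 + 22/B)
H(V) = V + V³ (H(V) = V³ + V = V + V³)
1/((J(-25) + 1746)*H(-22)) + 883/(-2104) = 1/(((22 - 25)/(-25) + 1746)*(-22 + (-22)³)) + 883/(-2104) = 1/((-1/25*(-3) + 1746)*(-22 - 10648)) + 883*(-1/2104) = 1/((3/25 + 1746)*(-10670)) - 883/2104 = -1/10670/(43653/25) - 883/2104 = (25/43653)*(-1/10670) - 883/2104 = -5/93155502 - 883/2104 = -41128159393/97999588104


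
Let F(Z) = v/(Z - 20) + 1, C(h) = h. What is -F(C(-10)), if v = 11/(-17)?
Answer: -521/510 ≈ -1.0216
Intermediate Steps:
v = -11/17 (v = 11*(-1/17) = -11/17 ≈ -0.64706)
F(Z) = 1 - 11/(17*(-20 + Z)) (F(Z) = -11/17/(Z - 20) + 1 = -11/17/(-20 + Z) + 1 = -11/(17*(-20 + Z)) + 1 = 1 - 11/(17*(-20 + Z)))
-F(C(-10)) = -(-351/17 - 10)/(-20 - 10) = -(-521)/((-30)*17) = -(-1)*(-521)/(30*17) = -1*521/510 = -521/510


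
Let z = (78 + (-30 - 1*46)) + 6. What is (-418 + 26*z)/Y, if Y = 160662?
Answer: -35/26777 ≈ -0.0013071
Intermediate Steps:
z = 8 (z = (78 + (-30 - 46)) + 6 = (78 - 76) + 6 = 2 + 6 = 8)
(-418 + 26*z)/Y = (-418 + 26*8)/160662 = (-418 + 208)*(1/160662) = -210*1/160662 = -35/26777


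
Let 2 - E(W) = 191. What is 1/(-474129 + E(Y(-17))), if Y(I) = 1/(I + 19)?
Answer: -1/474318 ≈ -2.1083e-6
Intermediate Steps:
Y(I) = 1/(19 + I)
E(W) = -189 (E(W) = 2 - 1*191 = 2 - 191 = -189)
1/(-474129 + E(Y(-17))) = 1/(-474129 - 189) = 1/(-474318) = -1/474318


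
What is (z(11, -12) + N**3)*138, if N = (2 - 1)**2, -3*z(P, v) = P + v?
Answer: 184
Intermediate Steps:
z(P, v) = -P/3 - v/3 (z(P, v) = -(P + v)/3 = -P/3 - v/3)
N = 1 (N = 1**2 = 1)
(z(11, -12) + N**3)*138 = ((-1/3*11 - 1/3*(-12)) + 1**3)*138 = ((-11/3 + 4) + 1)*138 = (1/3 + 1)*138 = (4/3)*138 = 184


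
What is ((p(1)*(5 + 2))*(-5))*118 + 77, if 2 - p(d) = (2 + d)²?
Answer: 28987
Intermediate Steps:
p(d) = 2 - (2 + d)²
((p(1)*(5 + 2))*(-5))*118 + 77 = (((2 - (2 + 1)²)*(5 + 2))*(-5))*118 + 77 = (((2 - 1*3²)*7)*(-5))*118 + 77 = (((2 - 1*9)*7)*(-5))*118 + 77 = (((2 - 9)*7)*(-5))*118 + 77 = (-7*7*(-5))*118 + 77 = -49*(-5)*118 + 77 = 245*118 + 77 = 28910 + 77 = 28987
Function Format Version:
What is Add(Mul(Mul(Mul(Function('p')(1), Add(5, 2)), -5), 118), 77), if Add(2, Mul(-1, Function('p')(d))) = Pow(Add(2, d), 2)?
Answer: 28987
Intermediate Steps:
Function('p')(d) = Add(2, Mul(-1, Pow(Add(2, d), 2)))
Add(Mul(Mul(Mul(Function('p')(1), Add(5, 2)), -5), 118), 77) = Add(Mul(Mul(Mul(Add(2, Mul(-1, Pow(Add(2, 1), 2))), Add(5, 2)), -5), 118), 77) = Add(Mul(Mul(Mul(Add(2, Mul(-1, Pow(3, 2))), 7), -5), 118), 77) = Add(Mul(Mul(Mul(Add(2, Mul(-1, 9)), 7), -5), 118), 77) = Add(Mul(Mul(Mul(Add(2, -9), 7), -5), 118), 77) = Add(Mul(Mul(Mul(-7, 7), -5), 118), 77) = Add(Mul(Mul(-49, -5), 118), 77) = Add(Mul(245, 118), 77) = Add(28910, 77) = 28987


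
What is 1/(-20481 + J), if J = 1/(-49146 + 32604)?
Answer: -16542/338796703 ≈ -4.8826e-5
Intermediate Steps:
J = -1/16542 (J = 1/(-16542) = -1/16542 ≈ -6.0452e-5)
1/(-20481 + J) = 1/(-20481 - 1/16542) = 1/(-338796703/16542) = -16542/338796703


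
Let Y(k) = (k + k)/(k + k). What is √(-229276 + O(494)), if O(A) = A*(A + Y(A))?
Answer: √15254 ≈ 123.51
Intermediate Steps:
Y(k) = 1 (Y(k) = (2*k)/((2*k)) = (2*k)*(1/(2*k)) = 1)
O(A) = A*(1 + A) (O(A) = A*(A + 1) = A*(1 + A))
√(-229276 + O(494)) = √(-229276 + 494*(1 + 494)) = √(-229276 + 494*495) = √(-229276 + 244530) = √15254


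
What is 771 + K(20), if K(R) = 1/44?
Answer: 33925/44 ≈ 771.02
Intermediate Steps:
K(R) = 1/44
771 + K(20) = 771 + 1/44 = 33925/44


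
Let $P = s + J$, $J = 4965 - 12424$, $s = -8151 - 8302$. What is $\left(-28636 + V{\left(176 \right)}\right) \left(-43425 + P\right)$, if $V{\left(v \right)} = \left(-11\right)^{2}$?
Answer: $1920114555$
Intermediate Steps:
$V{\left(v \right)} = 121$
$s = -16453$
$J = -7459$ ($J = 4965 - 12424 = -7459$)
$P = -23912$ ($P = -16453 - 7459 = -23912$)
$\left(-28636 + V{\left(176 \right)}\right) \left(-43425 + P\right) = \left(-28636 + 121\right) \left(-43425 - 23912\right) = \left(-28515\right) \left(-67337\right) = 1920114555$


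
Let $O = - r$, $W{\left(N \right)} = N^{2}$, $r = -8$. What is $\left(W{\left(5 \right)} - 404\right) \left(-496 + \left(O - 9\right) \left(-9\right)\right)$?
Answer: $184573$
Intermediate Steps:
$O = 8$ ($O = \left(-1\right) \left(-8\right) = 8$)
$\left(W{\left(5 \right)} - 404\right) \left(-496 + \left(O - 9\right) \left(-9\right)\right) = \left(5^{2} - 404\right) \left(-496 + \left(8 - 9\right) \left(-9\right)\right) = \left(25 - 404\right) \left(-496 - -9\right) = - 379 \left(-496 + 9\right) = \left(-379\right) \left(-487\right) = 184573$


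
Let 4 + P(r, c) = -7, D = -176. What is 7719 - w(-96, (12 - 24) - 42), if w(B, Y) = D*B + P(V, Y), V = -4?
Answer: -9166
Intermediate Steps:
P(r, c) = -11 (P(r, c) = -4 - 7 = -11)
w(B, Y) = -11 - 176*B (w(B, Y) = -176*B - 11 = -11 - 176*B)
7719 - w(-96, (12 - 24) - 42) = 7719 - (-11 - 176*(-96)) = 7719 - (-11 + 16896) = 7719 - 1*16885 = 7719 - 16885 = -9166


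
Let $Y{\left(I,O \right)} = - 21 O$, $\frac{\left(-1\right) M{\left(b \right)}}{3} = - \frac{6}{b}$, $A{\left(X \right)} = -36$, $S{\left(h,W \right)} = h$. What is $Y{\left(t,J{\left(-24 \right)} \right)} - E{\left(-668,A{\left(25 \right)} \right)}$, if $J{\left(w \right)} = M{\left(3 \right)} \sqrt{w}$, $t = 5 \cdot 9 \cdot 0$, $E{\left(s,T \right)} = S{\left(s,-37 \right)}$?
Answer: $668 - 252 i \sqrt{6} \approx 668.0 - 617.27 i$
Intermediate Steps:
$M{\left(b \right)} = \frac{18}{b}$ ($M{\left(b \right)} = - 3 \left(- \frac{6}{b}\right) = \frac{18}{b}$)
$E{\left(s,T \right)} = s$
$t = 0$ ($t = 45 \cdot 0 = 0$)
$J{\left(w \right)} = 6 \sqrt{w}$ ($J{\left(w \right)} = \frac{18}{3} \sqrt{w} = 18 \cdot \frac{1}{3} \sqrt{w} = 6 \sqrt{w}$)
$Y{\left(t,J{\left(-24 \right)} \right)} - E{\left(-668,A{\left(25 \right)} \right)} = - 21 \cdot 6 \sqrt{-24} - -668 = - 21 \cdot 6 \cdot 2 i \sqrt{6} + 668 = - 21 \cdot 12 i \sqrt{6} + 668 = - 252 i \sqrt{6} + 668 = 668 - 252 i \sqrt{6}$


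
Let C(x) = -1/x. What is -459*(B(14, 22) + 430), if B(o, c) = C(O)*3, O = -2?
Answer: -396117/2 ≈ -1.9806e+5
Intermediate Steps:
B(o, c) = 3/2 (B(o, c) = -1/(-2)*3 = -1*(-½)*3 = (½)*3 = 3/2)
-459*(B(14, 22) + 430) = -459*(3/2 + 430) = -459*863/2 = -396117/2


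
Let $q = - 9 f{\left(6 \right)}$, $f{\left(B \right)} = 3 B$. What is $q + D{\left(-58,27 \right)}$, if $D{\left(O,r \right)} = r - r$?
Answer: $-162$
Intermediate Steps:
$q = -162$ ($q = - 9 \cdot 3 \cdot 6 = \left(-9\right) 18 = -162$)
$D{\left(O,r \right)} = 0$
$q + D{\left(-58,27 \right)} = -162 + 0 = -162$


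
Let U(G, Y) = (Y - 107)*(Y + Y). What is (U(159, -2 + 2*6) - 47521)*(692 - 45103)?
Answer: 2196612471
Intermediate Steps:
U(G, Y) = 2*Y*(-107 + Y) (U(G, Y) = (-107 + Y)*(2*Y) = 2*Y*(-107 + Y))
(U(159, -2 + 2*6) - 47521)*(692 - 45103) = (2*(-2 + 2*6)*(-107 + (-2 + 2*6)) - 47521)*(692 - 45103) = (2*(-2 + 12)*(-107 + (-2 + 12)) - 47521)*(-44411) = (2*10*(-107 + 10) - 47521)*(-44411) = (2*10*(-97) - 47521)*(-44411) = (-1940 - 47521)*(-44411) = -49461*(-44411) = 2196612471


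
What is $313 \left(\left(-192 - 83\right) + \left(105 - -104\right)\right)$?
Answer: $-20658$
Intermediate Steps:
$313 \left(\left(-192 - 83\right) + \left(105 - -104\right)\right) = 313 \left(-275 + \left(105 + 104\right)\right) = 313 \left(-275 + 209\right) = 313 \left(-66\right) = -20658$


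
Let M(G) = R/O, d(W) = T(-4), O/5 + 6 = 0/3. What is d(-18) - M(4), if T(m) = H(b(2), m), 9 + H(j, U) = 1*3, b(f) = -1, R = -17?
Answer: -197/30 ≈ -6.5667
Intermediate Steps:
H(j, U) = -6 (H(j, U) = -9 + 1*3 = -9 + 3 = -6)
O = -30 (O = -30 + 5*(0/3) = -30 + 5*(0*(⅓)) = -30 + 5*0 = -30 + 0 = -30)
T(m) = -6
d(W) = -6
M(G) = 17/30 (M(G) = -17/(-30) = -17*(-1/30) = 17/30)
d(-18) - M(4) = -6 - 1*17/30 = -6 - 17/30 = -197/30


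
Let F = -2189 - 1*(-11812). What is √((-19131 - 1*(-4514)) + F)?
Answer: I*√4994 ≈ 70.668*I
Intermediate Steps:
F = 9623 (F = -2189 + 11812 = 9623)
√((-19131 - 1*(-4514)) + F) = √((-19131 - 1*(-4514)) + 9623) = √((-19131 + 4514) + 9623) = √(-14617 + 9623) = √(-4994) = I*√4994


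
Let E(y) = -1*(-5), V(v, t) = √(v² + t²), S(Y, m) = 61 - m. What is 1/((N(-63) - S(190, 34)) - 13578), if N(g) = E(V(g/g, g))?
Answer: -1/13600 ≈ -7.3529e-5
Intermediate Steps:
V(v, t) = √(t² + v²)
E(y) = 5
N(g) = 5
1/((N(-63) - S(190, 34)) - 13578) = 1/((5 - (61 - 1*34)) - 13578) = 1/((5 - (61 - 34)) - 13578) = 1/((5 - 1*27) - 13578) = 1/((5 - 27) - 13578) = 1/(-22 - 13578) = 1/(-13600) = -1/13600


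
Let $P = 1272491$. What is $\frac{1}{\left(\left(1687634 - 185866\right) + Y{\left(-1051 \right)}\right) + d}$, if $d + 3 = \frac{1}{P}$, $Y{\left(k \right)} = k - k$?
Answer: $\frac{1272491}{1910982446616} \approx 6.6588 \cdot 10^{-7}$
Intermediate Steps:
$Y{\left(k \right)} = 0$
$d = - \frac{3817472}{1272491}$ ($d = -3 + \frac{1}{1272491} = - \frac{3817472}{1272491} \approx -3.0$)
$\frac{1}{\left(\left(1687634 - 185866\right) + Y{\left(-1051 \right)}\right) + d} = \frac{1}{\left(\left(1687634 - 185866\right) + 0\right) - \frac{3817472}{1272491}} = \frac{1}{\left(1501768 + 0\right) - \frac{3817472}{1272491}} = \frac{1}{1501768 - \frac{3817472}{1272491}} = \frac{1}{\frac{1910982446616}{1272491}} = \frac{1272491}{1910982446616}$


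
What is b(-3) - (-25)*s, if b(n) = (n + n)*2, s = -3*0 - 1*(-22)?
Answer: 538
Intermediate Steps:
s = 22 (s = 0 + 22 = 22)
b(n) = 4*n (b(n) = (2*n)*2 = 4*n)
b(-3) - (-25)*s = 4*(-3) - (-25)*22 = -12 - 25*(-22) = -12 + 550 = 538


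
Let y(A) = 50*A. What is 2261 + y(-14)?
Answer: 1561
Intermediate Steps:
2261 + y(-14) = 2261 + 50*(-14) = 2261 - 700 = 1561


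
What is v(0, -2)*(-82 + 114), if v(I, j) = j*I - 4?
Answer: -128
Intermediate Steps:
v(I, j) = -4 + I*j (v(I, j) = I*j - 4 = -4 + I*j)
v(0, -2)*(-82 + 114) = (-4 + 0*(-2))*(-82 + 114) = (-4 + 0)*32 = -4*32 = -128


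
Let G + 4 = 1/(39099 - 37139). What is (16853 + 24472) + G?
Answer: 80989161/1960 ≈ 41321.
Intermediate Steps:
G = -7839/1960 (G = -4 + 1/(39099 - 37139) = -4 + 1/1960 = -7839/1960 ≈ -3.9995)
(16853 + 24472) + G = (16853 + 24472) - 7839/1960 = 41325 - 7839/1960 = 80989161/1960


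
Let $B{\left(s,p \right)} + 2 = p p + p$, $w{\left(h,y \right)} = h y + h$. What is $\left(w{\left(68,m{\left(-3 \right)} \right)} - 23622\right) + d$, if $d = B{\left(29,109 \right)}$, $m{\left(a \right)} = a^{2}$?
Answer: $-10954$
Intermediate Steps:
$w{\left(h,y \right)} = h + h y$
$B{\left(s,p \right)} = -2 + p + p^{2}$ ($B{\left(s,p \right)} = -2 + \left(p p + p\right) = -2 + \left(p^{2} + p\right) = -2 + \left(p + p^{2}\right) = -2 + p + p^{2}$)
$d = 11988$ ($d = -2 + 109 + 109^{2} = -2 + 109 + 11881 = 11988$)
$\left(w{\left(68,m{\left(-3 \right)} \right)} - 23622\right) + d = \left(68 \left(1 + \left(-3\right)^{2}\right) - 23622\right) + 11988 = \left(68 \left(1 + 9\right) - 23622\right) + 11988 = \left(68 \cdot 10 - 23622\right) + 11988 = \left(680 - 23622\right) + 11988 = -22942 + 11988 = -10954$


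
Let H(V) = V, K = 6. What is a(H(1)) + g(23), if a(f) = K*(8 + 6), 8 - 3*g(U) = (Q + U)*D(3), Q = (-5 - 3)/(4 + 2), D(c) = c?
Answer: 65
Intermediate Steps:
Q = -4/3 (Q = -8/6 = -8*⅙ = -4/3 ≈ -1.3333)
g(U) = 4 - U (g(U) = 8/3 - (-4/3 + U)*3/3 = 8/3 - (-4 + 3*U)/3 = 8/3 + (4/3 - U) = 4 - U)
a(f) = 84 (a(f) = 6*(8 + 6) = 6*14 = 84)
a(H(1)) + g(23) = 84 + (4 - 1*23) = 84 + (4 - 23) = 84 - 19 = 65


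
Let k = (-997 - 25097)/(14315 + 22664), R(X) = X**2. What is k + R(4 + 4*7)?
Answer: 37840402/36979 ≈ 1023.3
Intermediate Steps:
k = -26094/36979 ≈ -0.70564
k + R(4 + 4*7) = -26094/36979 + (4 + 4*7)**2 = -26094/36979 + (4 + 28)**2 = -26094/36979 + 32**2 = -26094/36979 + 1024 = 37840402/36979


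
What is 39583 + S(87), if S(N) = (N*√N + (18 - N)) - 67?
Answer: 39447 + 87*√87 ≈ 40259.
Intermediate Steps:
S(N) = -49 + N^(3/2) - N (S(N) = (N^(3/2) + (18 - N)) - 67 = (18 + N^(3/2) - N) - 67 = -49 + N^(3/2) - N)
39583 + S(87) = 39583 + (-49 + 87^(3/2) - 1*87) = 39583 + (-49 + 87*√87 - 87) = 39583 + (-136 + 87*√87) = 39447 + 87*√87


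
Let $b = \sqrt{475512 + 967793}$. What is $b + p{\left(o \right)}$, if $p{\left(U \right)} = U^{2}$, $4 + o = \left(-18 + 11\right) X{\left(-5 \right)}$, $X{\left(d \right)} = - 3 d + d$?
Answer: $5476 + \sqrt{1443305} \approx 6677.4$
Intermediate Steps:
$X{\left(d \right)} = - 2 d$
$o = -74$ ($o = -4 + \left(-18 + 11\right) \left(\left(-2\right) \left(-5\right)\right) = -4 - 70 = -74$)
$b = \sqrt{1443305} \approx 1201.4$
$b + p{\left(o \right)} = \sqrt{1443305} + \left(-74\right)^{2} = \sqrt{1443305} + 5476 = 5476 + \sqrt{1443305}$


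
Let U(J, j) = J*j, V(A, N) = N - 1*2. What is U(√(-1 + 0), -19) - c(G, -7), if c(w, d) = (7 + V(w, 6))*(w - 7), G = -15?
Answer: 242 - 19*I ≈ 242.0 - 19.0*I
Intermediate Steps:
V(A, N) = -2 + N (V(A, N) = N - 2 = -2 + N)
c(w, d) = -77 + 11*w (c(w, d) = (7 + (-2 + 6))*(w - 7) = (7 + 4)*(-7 + w) = 11*(-7 + w) = -77 + 11*w)
U(√(-1 + 0), -19) - c(G, -7) = √(-1 + 0)*(-19) - (-77 + 11*(-15)) = √(-1)*(-19) - (-77 - 165) = I*(-19) - 1*(-242) = -19*I + 242 = 242 - 19*I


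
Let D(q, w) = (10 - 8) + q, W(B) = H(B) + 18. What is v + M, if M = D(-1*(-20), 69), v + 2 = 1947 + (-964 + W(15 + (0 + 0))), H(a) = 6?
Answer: 1027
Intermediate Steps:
W(B) = 24 (W(B) = 6 + 18 = 24)
D(q, w) = 2 + q
v = 1005 (v = -2 + (1947 + (-964 + 24)) = -2 + (1947 - 940) = -2 + 1007 = 1005)
M = 22 (M = 2 - 1*(-20) = 2 + 20 = 22)
v + M = 1005 + 22 = 1027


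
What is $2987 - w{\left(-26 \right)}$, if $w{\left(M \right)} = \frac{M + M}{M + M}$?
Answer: $2986$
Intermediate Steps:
$w{\left(M \right)} = 1$ ($w{\left(M \right)} = \frac{2 M}{2 M} = 2 M \frac{1}{2 M} = 1$)
$2987 - w{\left(-26 \right)} = 2987 - 1 = 2986$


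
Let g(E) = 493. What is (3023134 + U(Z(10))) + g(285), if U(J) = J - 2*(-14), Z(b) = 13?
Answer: 3023668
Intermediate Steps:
U(J) = 28 + J (U(J) = J + 28 = 28 + J)
(3023134 + U(Z(10))) + g(285) = (3023134 + (28 + 13)) + 493 = (3023134 + 41) + 493 = 3023175 + 493 = 3023668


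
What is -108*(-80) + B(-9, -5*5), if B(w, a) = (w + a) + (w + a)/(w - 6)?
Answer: 129124/15 ≈ 8608.3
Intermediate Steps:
B(w, a) = a + w + (a + w)/(-6 + w) (B(w, a) = (a + w) + (a + w)/(-6 + w) = a + w + (a + w)/(-6 + w))
-108*(-80) + B(-9, -5*5) = -108*(-80) + ((-9)² - (-25)*5 - 5*(-9) - 5*5*(-9))/(-6 - 9) = 8640 + (81 - 5*(-25) + 45 - 25*(-9))/(-15) = 8640 - (81 + 125 + 45 + 225)/15 = 8640 - 1/15*476 = 8640 - 476/15 = 129124/15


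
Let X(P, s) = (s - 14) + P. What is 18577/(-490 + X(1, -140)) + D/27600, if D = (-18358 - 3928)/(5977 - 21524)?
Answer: -3985662177251/137954749800 ≈ -28.891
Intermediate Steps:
X(P, s) = -14 + P + s (X(P, s) = (-14 + s) + P = -14 + P + s)
D = 22286/15547 (D = -22286/(-15547) = -22286*(-1/15547) = 22286/15547 ≈ 1.4335)
18577/(-490 + X(1, -140)) + D/27600 = 18577/(-490 + (-14 + 1 - 140)) + (22286/15547)/27600 = 18577/(-490 - 153) + (22286/15547)*(1/27600) = 18577/(-643) + 11143/214548600 = 18577*(-1/643) + 11143/214548600 = -18577/643 + 11143/214548600 = -3985662177251/137954749800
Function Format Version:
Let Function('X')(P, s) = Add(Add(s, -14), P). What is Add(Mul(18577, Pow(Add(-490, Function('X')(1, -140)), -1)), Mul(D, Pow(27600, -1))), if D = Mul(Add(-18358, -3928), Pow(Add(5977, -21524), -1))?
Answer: Rational(-3985662177251, 137954749800) ≈ -28.891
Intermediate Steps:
Function('X')(P, s) = Add(-14, P, s) (Function('X')(P, s) = Add(Add(-14, s), P) = Add(-14, P, s))
D = Rational(22286, 15547) (D = Mul(-22286, Pow(-15547, -1)) = Mul(-22286, Rational(-1, 15547)) = Rational(22286, 15547) ≈ 1.4335)
Add(Mul(18577, Pow(Add(-490, Function('X')(1, -140)), -1)), Mul(D, Pow(27600, -1))) = Add(Mul(18577, Pow(Add(-490, Add(-14, 1, -140)), -1)), Mul(Rational(22286, 15547), Pow(27600, -1))) = Add(Mul(18577, Pow(Add(-490, -153), -1)), Mul(Rational(22286, 15547), Rational(1, 27600))) = Add(Mul(18577, Pow(-643, -1)), Rational(11143, 214548600)) = Add(Mul(18577, Rational(-1, 643)), Rational(11143, 214548600)) = Add(Rational(-18577, 643), Rational(11143, 214548600)) = Rational(-3985662177251, 137954749800)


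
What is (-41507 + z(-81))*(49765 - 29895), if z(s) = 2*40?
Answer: -823154490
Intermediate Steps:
z(s) = 80
(-41507 + z(-81))*(49765 - 29895) = (-41507 + 80)*(49765 - 29895) = -41427*19870 = -823154490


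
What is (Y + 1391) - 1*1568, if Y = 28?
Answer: -149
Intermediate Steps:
(Y + 1391) - 1*1568 = (28 + 1391) - 1*1568 = 1419 - 1568 = -149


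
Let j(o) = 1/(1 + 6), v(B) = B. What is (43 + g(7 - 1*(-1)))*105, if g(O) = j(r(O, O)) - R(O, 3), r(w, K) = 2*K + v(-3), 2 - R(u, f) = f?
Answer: 4635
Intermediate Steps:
R(u, f) = 2 - f
r(w, K) = -3 + 2*K (r(w, K) = 2*K - 3 = -3 + 2*K)
j(o) = 1/7
g(O) = 8/7 (g(O) = 1/7 - (2 - 1*3) = 1/7 - (2 - 3) = 1/7 - 1*(-1) = 1/7 + 1 = 8/7)
(43 + g(7 - 1*(-1)))*105 = (43 + 8/7)*105 = (309/7)*105 = 4635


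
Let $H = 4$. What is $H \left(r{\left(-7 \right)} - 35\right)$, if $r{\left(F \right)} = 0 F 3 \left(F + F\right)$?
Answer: $-140$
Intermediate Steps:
$r{\left(F \right)} = 0$ ($r{\left(F \right)} = 0 \cdot 3 \cdot 2 F = 0 \cdot 2 F = 0$)
$H \left(r{\left(-7 \right)} - 35\right) = 4 \left(0 - 35\right) = 4 \left(-35\right) = -140$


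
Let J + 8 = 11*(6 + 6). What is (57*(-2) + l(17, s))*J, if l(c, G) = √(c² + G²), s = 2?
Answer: -14136 + 124*√293 ≈ -12013.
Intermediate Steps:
J = 124 (J = -8 + 11*(6 + 6) = -8 + 11*12 = -8 + 132 = 124)
l(c, G) = √(G² + c²)
(57*(-2) + l(17, s))*J = (57*(-2) + √(2² + 17²))*124 = (-114 + √(4 + 289))*124 = (-114 + √293)*124 = -14136 + 124*√293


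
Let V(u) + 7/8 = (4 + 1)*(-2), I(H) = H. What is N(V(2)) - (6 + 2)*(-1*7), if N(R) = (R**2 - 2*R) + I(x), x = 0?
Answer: 12545/64 ≈ 196.02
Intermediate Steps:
V(u) = -87/8 (V(u) = -7/8 + (4 + 1)*(-2) = -7/8 + 5*(-2) = -7/8 - 10 = -87/8)
N(R) = R**2 - 2*R (N(R) = (R**2 - 2*R) + 0 = R**2 - 2*R)
N(V(2)) - (6 + 2)*(-1*7) = -87*(-2 - 87/8)/8 - (6 + 2)*(-1*7) = -87/8*(-103/8) - 8*(-7) = 8961/64 - 1*(-56) = 8961/64 + 56 = 12545/64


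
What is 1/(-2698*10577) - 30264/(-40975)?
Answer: 863636039969/1169293167350 ≈ 0.73860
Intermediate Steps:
1/(-2698*10577) - 30264/(-40975) = -1/2698*1/10577 - 30264*(-1/40975) = -1/28536746 + 30264/40975 = 863636039969/1169293167350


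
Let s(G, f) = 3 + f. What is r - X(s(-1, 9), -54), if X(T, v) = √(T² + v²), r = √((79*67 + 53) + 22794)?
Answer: -6*√85 + 2*√7035 ≈ 112.43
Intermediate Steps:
r = 2*√7035 (r = √((5293 + 53) + 22794) = √(5346 + 22794) = √28140 = 2*√7035 ≈ 167.75)
r - X(s(-1, 9), -54) = 2*√7035 - √((3 + 9)² + (-54)²) = 2*√7035 - √(12² + 2916) = 2*√7035 - √(144 + 2916) = 2*√7035 - √3060 = 2*√7035 - 6*√85 = -6*√85 + 2*√7035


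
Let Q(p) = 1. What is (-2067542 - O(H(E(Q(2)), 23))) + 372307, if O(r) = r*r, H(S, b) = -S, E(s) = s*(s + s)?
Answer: -1695239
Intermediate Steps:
E(s) = 2*s² (E(s) = s*(2*s) = 2*s²)
O(r) = r²
(-2067542 - O(H(E(Q(2)), 23))) + 372307 = (-2067542 - (-2*1²)²) + 372307 = (-2067542 - (-2)²) + 372307 = (-2067542 - (-1*2)²) + 372307 = (-2067542 - 1*(-2)²) + 372307 = (-2067542 - 1*4) + 372307 = (-2067542 - 4) + 372307 = -2067546 + 372307 = -1695239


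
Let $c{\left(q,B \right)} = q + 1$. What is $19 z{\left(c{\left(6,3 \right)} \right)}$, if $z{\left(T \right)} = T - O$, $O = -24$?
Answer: $589$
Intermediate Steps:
$c{\left(q,B \right)} = 1 + q$
$z{\left(T \right)} = 24 + T$ ($z{\left(T \right)} = T - -24 = T + 24 = 24 + T$)
$19 z{\left(c{\left(6,3 \right)} \right)} = 19 \left(24 + \left(1 + 6\right)\right) = 19 \left(24 + 7\right) = 19 \cdot 31 = 589$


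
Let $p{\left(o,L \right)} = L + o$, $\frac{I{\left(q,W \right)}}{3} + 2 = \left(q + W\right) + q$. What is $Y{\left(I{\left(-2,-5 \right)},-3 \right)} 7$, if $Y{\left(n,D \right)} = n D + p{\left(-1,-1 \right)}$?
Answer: $679$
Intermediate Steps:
$I{\left(q,W \right)} = -6 + 3 W + 6 q$ ($I{\left(q,W \right)} = -6 + 3 \left(\left(q + W\right) + q\right) = -6 + 3 \left(\left(W + q\right) + q\right) = -6 + 3 \left(W + 2 q\right) = -6 + \left(3 W + 6 q\right) = -6 + 3 W + 6 q$)
$Y{\left(n,D \right)} = -2 + D n$ ($Y{\left(n,D \right)} = n D - 2 = D n - 2 = -2 + D n$)
$Y{\left(I{\left(-2,-5 \right)},-3 \right)} 7 = \left(-2 - 3 \left(-6 + 3 \left(-5\right) + 6 \left(-2\right)\right)\right) 7 = \left(-2 - 3 \left(-6 - 15 - 12\right)\right) 7 = \left(-2 - -99\right) 7 = \left(-2 + 99\right) 7 = 97 \cdot 7 = 679$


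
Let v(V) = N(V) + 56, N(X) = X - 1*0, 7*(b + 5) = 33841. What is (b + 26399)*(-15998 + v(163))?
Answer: -3449273621/7 ≈ -4.9275e+8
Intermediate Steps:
b = 33806/7 (b = -5 + (⅐)*33841 = -5 + 33841/7 = 33806/7 ≈ 4829.4)
N(X) = X (N(X) = X + 0 = X)
v(V) = 56 + V (v(V) = V + 56 = 56 + V)
(b + 26399)*(-15998 + v(163)) = (33806/7 + 26399)*(-15998 + (56 + 163)) = 218599*(-15998 + 219)/7 = (218599/7)*(-15779) = -3449273621/7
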